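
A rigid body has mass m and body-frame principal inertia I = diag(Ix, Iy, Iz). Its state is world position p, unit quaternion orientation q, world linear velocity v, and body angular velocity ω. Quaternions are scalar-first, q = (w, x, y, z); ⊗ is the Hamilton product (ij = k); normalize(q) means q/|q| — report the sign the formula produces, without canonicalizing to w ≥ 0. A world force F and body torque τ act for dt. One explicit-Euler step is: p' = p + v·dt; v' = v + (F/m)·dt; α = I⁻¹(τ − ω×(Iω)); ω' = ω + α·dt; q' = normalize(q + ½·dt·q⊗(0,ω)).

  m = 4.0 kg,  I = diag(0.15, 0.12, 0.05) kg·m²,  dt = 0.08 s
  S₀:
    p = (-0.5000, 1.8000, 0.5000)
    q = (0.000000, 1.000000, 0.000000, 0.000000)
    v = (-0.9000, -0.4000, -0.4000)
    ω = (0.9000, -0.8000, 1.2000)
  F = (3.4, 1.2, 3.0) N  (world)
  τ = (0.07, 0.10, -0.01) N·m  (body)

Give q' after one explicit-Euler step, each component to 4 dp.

q' = (-0.0359, 0.9977, -0.0479, -0.0319)

2q̇ = q⊗(0,ω) = (-0.9000000, 0.0000000, -1.2000000, -0.8000000)
updated quaternion q' = (-0.0359, 0.9977, -0.0479, -0.0319)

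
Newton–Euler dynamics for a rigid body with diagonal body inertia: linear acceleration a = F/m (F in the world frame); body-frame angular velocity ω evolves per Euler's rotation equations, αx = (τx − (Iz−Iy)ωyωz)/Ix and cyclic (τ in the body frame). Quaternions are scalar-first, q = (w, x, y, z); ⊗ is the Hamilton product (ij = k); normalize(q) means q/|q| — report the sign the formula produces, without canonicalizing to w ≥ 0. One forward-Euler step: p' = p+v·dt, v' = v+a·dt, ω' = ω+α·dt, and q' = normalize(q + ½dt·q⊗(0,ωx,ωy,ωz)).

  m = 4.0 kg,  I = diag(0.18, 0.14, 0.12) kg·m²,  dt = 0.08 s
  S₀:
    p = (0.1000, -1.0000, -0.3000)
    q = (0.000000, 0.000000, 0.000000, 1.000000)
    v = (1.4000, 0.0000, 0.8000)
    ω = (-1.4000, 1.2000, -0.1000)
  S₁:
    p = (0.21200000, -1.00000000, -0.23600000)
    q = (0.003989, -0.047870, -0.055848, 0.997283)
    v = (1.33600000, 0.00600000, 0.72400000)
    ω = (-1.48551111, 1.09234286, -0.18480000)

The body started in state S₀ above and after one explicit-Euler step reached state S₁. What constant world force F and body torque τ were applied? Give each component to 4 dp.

v₁ − v₀ = (-0.06400000, 0.00600000, -0.07600000)
F = m·Δv/dt = (-3.2000, 0.3000, -3.8000)
rate change Δω = (-0.08551111, -0.10765714, -0.08480000)
ω₀×(Iω₀) = (0.0024, 0.0084, 0.0672)
τ = I·(Δω/dt) + ω₀×(Iω₀) = (-0.1900, -0.1800, -0.0600)

F = (-3.2000, 0.3000, -3.8000)
τ = (-0.1900, -0.1800, -0.0600)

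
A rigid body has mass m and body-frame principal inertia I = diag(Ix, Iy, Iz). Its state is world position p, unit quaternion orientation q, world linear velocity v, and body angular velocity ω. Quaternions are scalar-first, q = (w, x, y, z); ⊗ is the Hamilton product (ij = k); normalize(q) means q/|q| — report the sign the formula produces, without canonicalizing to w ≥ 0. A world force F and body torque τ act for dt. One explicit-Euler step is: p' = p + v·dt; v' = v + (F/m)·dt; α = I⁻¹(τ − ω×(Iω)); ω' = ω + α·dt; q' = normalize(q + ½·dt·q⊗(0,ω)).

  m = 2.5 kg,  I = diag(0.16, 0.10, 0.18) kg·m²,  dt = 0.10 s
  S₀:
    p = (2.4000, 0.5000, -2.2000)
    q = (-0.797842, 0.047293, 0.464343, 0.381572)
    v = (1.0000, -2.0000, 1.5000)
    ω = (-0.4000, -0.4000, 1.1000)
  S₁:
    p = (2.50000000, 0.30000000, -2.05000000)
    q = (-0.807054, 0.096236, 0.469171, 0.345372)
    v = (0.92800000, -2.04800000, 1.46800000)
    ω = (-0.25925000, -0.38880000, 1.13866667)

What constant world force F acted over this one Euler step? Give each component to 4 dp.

F = (-1.8000, -1.2000, -0.8000)

velocity change Δv = (-0.07200000, -0.04800000, -0.03200000)
m·(v₁−v₀)/dt = (-1.8000, -1.2000, -0.8000)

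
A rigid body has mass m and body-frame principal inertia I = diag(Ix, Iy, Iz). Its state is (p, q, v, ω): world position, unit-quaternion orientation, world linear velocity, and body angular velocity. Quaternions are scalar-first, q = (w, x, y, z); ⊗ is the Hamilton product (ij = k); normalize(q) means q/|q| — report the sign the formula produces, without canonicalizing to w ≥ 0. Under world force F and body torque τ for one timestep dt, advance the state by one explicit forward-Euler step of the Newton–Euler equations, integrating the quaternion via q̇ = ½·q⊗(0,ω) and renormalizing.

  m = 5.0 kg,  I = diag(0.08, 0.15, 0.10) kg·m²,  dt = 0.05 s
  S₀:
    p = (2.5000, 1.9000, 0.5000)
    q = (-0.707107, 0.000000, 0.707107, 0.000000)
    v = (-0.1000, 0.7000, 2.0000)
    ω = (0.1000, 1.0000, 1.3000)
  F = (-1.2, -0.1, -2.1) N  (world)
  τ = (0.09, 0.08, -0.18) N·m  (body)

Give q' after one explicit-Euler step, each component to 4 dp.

q⊗(0,ω) = (-0.7071070, 0.8485284, -0.7071070, -0.9899498)
q' = normalize(q + ½dt·q⊗(0,ω)) = (-0.7242, 0.0212, 0.6888, -0.0247)

q' = (-0.7242, 0.0212, 0.6888, -0.0247)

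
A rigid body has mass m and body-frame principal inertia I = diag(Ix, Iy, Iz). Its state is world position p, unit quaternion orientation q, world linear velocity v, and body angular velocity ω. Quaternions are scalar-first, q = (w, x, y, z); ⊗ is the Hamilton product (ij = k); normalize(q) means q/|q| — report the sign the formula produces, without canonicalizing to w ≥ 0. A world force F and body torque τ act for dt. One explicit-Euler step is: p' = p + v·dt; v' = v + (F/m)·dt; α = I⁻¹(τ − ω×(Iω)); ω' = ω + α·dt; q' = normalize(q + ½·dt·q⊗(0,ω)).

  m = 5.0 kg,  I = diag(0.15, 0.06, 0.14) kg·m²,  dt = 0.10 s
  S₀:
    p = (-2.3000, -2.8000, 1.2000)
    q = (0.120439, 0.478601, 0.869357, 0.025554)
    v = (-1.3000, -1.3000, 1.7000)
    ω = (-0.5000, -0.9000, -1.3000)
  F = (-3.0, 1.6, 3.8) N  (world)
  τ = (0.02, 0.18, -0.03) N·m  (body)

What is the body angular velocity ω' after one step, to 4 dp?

ω' = (-0.5491, -0.6108, -1.2925)

(τ − ω×Iω)/I = (-0.4907, 2.8917, 0.0750)
ω' = ω + α·dt = (-0.5491, -0.6108, -1.2925)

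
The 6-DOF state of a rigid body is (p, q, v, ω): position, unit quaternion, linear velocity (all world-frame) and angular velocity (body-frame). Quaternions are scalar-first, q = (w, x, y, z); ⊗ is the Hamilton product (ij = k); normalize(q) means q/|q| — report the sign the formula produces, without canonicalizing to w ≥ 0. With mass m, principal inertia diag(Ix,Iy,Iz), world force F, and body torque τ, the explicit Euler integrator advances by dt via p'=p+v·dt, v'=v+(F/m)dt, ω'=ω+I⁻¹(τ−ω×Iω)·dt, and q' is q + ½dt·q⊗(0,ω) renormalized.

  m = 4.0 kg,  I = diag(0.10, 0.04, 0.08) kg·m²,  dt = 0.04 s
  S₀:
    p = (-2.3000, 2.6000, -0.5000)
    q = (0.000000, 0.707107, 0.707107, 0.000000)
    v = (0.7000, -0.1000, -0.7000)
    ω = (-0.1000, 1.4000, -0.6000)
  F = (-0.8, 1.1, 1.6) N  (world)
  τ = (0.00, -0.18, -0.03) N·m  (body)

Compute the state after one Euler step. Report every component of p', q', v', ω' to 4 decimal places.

p + v·dt = (-2.2720, 2.5960, -0.5280)
v + (F/m)dt = (0.6920, -0.0890, -0.6840)
α = I⁻¹(τ − ω×Iω) = (0.3360, -4.5300, -0.4800)
ω + α·dt = (-0.0866, 1.2188, -0.6192)
q⊗(0,ω) = (-0.9192391, -0.4242642, 0.4242642, 1.0606605)
q' = normalize(q + ½dt·q⊗(0,ω)) = (-0.0184, 0.6983, 0.7153, 0.0212)

p' = (-2.2720, 2.5960, -0.5280)
q' = (-0.0184, 0.6983, 0.7153, 0.0212)
v' = (0.6920, -0.0890, -0.6840)
ω' = (-0.0866, 1.2188, -0.6192)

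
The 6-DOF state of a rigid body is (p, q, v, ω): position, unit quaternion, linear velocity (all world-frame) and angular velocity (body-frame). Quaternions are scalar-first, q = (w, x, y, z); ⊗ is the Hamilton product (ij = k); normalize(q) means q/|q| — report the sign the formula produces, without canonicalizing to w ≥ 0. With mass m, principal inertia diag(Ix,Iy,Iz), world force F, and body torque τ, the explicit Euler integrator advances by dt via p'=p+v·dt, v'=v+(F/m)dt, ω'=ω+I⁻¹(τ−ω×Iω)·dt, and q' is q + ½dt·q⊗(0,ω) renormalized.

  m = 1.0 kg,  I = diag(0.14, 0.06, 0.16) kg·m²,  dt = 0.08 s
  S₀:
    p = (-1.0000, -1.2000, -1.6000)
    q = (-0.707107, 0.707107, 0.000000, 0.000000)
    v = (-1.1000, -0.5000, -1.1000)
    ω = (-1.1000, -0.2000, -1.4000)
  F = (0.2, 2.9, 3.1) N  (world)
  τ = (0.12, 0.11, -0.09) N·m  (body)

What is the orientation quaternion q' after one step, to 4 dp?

2q̇ = q⊗(0,ω) = (0.7778177, 0.7778177, 1.1313712, 0.8485284)
q + ½dt·q⊗(0,ω), renormalized = (-0.6743, 0.7363, 0.0451, 0.0339)

q' = (-0.6743, 0.7363, 0.0451, 0.0339)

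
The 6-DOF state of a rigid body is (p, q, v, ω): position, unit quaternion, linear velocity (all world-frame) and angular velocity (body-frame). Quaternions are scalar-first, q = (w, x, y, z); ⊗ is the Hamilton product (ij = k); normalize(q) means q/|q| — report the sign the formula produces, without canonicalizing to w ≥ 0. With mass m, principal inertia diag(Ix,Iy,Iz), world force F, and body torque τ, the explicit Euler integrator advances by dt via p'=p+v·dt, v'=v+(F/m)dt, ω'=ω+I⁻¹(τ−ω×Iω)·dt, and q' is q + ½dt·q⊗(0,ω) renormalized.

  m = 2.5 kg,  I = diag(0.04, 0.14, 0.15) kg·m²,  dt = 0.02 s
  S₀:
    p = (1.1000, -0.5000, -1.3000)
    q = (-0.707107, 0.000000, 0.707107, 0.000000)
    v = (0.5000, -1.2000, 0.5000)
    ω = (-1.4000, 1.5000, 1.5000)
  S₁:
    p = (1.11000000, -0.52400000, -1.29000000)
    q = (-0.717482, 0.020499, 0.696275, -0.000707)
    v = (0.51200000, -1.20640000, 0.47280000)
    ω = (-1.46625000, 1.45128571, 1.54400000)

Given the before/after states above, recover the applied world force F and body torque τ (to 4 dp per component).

Δv = v₁−v₀ = (0.01200000, -0.00640000, -0.02720000)
F = m·Δv/dt = (1.5000, -0.8000, -3.4000)
rate change Δω = (-0.06625000, -0.04871429, 0.04400000)
τ = I·(Δω/dt) + ω₀×(Iω₀) = (-0.1100, -0.1100, 0.1200)

F = (1.5000, -0.8000, -3.4000)
τ = (-0.1100, -0.1100, 0.1200)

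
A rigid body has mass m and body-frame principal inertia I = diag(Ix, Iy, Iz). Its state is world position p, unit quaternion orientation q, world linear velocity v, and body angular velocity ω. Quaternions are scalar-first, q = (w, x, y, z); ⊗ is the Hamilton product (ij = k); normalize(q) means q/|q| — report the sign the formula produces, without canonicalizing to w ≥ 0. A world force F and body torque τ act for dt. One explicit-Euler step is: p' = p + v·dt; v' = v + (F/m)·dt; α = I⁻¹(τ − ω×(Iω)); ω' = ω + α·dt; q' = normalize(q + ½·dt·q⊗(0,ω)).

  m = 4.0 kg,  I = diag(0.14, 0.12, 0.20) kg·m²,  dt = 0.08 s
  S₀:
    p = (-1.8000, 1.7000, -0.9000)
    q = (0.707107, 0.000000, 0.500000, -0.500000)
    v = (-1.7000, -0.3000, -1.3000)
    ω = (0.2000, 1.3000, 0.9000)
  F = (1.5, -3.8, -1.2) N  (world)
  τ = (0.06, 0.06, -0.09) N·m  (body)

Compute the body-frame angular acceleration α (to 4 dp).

α = (-0.2400, 0.5900, -0.4240)

ω×(Iω) gyroscopic = (0.0936, -0.0108, -0.0052)
(τ − ω×Iω)/I = (-0.2400, 0.5900, -0.4240)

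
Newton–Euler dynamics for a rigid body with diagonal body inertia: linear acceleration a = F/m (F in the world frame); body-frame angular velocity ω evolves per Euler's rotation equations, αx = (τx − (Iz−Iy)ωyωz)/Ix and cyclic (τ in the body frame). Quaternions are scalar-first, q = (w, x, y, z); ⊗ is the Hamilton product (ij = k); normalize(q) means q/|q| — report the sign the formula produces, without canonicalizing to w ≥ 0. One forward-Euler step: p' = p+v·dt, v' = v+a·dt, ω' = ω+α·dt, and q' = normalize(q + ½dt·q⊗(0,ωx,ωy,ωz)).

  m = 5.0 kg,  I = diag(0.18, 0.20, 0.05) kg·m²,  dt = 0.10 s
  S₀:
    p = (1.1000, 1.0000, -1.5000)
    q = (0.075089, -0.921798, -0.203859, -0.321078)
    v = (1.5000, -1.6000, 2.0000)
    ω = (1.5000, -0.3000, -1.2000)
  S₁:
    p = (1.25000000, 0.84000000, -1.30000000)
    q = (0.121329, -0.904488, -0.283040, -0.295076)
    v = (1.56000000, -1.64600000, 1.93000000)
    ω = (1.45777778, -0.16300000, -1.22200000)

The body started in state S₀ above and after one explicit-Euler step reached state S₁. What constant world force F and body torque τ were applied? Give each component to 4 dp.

v₁ − v₀ = (0.06000000, -0.04600000, -0.07000000)
F = m·Δv/dt = (3.0000, -2.3000, -3.5000)
Δω = ω₁−ω₀ = (-0.04222222, 0.13700000, -0.02200000)
precession coupling = (-0.0540, -0.2340, -0.0090)
I·α + gyro = (-0.1300, 0.0400, -0.0200)

F = (3.0000, -2.3000, -3.5000)
τ = (-0.1300, 0.0400, -0.0200)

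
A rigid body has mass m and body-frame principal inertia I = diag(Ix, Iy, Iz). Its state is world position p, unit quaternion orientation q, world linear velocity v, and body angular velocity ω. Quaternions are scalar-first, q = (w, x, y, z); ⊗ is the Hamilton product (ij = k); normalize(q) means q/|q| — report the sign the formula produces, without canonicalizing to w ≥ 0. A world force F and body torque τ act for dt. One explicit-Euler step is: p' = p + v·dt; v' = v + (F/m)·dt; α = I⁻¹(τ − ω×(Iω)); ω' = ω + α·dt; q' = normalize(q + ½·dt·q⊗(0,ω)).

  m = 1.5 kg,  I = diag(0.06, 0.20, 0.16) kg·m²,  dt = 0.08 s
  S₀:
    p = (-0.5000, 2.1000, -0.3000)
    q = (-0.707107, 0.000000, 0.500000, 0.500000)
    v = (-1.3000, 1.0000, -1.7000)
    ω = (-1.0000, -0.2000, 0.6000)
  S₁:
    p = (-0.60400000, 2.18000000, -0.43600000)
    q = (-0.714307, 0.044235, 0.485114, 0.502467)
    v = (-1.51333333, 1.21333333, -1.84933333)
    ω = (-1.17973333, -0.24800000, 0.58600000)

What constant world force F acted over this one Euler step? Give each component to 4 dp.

v₁ − v₀ = (-0.21333333, 0.21333333, -0.14933333)
m·(v₁−v₀)/dt = (-4.0000, 4.0000, -2.8000)

F = (-4.0000, 4.0000, -2.8000)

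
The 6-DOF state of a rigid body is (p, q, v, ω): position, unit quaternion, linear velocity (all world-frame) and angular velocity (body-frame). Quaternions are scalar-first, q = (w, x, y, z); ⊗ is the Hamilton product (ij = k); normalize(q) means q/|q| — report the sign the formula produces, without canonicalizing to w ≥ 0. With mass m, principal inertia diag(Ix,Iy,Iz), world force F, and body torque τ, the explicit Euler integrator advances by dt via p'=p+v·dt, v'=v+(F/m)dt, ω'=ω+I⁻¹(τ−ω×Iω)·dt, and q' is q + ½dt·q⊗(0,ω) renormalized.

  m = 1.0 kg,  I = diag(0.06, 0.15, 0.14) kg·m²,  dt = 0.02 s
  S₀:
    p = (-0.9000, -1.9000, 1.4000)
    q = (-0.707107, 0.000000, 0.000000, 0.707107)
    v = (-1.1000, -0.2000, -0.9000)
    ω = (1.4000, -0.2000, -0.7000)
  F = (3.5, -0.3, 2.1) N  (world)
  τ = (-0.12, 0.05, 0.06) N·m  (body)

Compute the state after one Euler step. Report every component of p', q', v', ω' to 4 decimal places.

(τ − ω×Iω)/I = (-1.9767, -0.1893, 0.6086)
ω' = ω + α·dt = (1.3605, -0.2038, -0.6878)
Hamilton product q⊗(0,ω) = (0.4949749, -0.8485284, 1.1313712, 0.4949749)
q' = normalize(q + ½dt·q⊗(0,ω)) = (-0.7021, -0.0085, 0.0113, 0.7120)
linear accel F/m = (3.5000, -0.3000, 2.1000)
new position p' = (-0.9220, -1.9040, 1.3820)
new velocity v' = (-1.0300, -0.2060, -0.8580)

p' = (-0.9220, -1.9040, 1.3820)
q' = (-0.7021, -0.0085, 0.0113, 0.7120)
v' = (-1.0300, -0.2060, -0.8580)
ω' = (1.3605, -0.2038, -0.6878)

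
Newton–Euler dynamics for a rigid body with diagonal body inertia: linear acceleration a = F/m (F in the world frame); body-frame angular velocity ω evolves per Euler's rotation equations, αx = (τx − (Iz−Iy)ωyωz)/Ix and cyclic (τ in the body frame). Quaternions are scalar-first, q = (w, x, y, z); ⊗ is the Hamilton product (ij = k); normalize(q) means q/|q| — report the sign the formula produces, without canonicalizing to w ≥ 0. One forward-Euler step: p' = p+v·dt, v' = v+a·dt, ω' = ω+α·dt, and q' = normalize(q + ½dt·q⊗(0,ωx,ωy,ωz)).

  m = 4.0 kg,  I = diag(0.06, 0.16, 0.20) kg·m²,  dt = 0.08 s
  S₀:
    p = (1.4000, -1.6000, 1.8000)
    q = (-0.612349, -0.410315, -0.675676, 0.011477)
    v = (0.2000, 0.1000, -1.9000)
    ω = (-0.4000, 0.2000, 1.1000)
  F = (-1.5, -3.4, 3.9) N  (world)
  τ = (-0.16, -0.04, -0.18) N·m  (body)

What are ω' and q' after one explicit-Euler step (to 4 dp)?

α = I⁻¹(τ − ω×Iω) = (-2.8133, -0.6350, -0.8600)
new body rate ω' = (-0.6251, 0.1492, 1.0312)
Hamilton product q⊗(0,ω) = (-0.0416155, -0.5005994, 0.3242859, -1.0259173)
updated quaternion q' = (-0.6133, -0.4299, -0.6620, -0.0295)

ω' = (-0.6251, 0.1492, 1.0312)
q' = (-0.6133, -0.4299, -0.6620, -0.0295)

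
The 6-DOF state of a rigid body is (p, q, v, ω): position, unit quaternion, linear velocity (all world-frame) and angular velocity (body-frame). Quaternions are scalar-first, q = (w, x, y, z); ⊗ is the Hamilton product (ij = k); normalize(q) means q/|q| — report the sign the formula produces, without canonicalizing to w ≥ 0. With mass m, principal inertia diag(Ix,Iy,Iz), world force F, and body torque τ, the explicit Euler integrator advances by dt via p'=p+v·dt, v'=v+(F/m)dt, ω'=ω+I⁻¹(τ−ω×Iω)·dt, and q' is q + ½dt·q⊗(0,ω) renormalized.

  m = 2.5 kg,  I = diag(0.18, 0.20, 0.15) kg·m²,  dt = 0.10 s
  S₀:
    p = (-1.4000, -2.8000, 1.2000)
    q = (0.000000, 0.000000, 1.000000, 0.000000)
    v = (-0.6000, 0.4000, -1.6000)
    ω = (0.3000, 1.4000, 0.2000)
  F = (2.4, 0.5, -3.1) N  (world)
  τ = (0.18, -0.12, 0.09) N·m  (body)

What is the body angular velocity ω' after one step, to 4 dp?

angular accel α = (1.0778, -0.6090, 0.5440)
ω + α·dt = (0.4078, 1.3391, 0.2544)

ω' = (0.4078, 1.3391, 0.2544)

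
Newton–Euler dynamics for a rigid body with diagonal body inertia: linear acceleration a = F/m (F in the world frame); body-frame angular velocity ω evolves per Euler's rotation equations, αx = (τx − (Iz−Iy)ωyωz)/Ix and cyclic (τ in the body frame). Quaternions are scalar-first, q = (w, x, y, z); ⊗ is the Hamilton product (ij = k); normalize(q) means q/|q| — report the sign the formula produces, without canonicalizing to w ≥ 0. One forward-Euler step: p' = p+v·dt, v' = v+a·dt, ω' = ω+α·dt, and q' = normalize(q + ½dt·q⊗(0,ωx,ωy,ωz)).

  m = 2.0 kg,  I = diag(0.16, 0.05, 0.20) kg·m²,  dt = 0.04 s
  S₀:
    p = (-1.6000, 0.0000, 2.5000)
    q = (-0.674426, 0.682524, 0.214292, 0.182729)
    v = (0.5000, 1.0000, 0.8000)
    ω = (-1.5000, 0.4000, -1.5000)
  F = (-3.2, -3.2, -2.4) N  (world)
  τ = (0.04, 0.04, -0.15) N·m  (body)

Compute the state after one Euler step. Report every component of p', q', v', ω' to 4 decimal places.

p' = (-1.5800, 0.0400, 2.5320)
q' = (-0.6496, 0.6942, 0.2237, 0.2147)
v' = (0.4360, 0.9360, 0.7520)
ω' = (-1.4675, 0.5040, -1.5432)

p' = p + v·dt = (-1.5800, 0.0400, 2.5320)
v' = v + a·dt = (0.4360, 0.9360, 0.7520)
precession coupling ω×(Iω) = (-0.0900, -0.0900, 0.0660)
α = I⁻¹(τ − ω×Iω) = (0.8125, 2.6000, -1.0800)
ω' = ω + α·dt = (-1.4675, 0.5040, -1.5432)
2q̇ = q⊗(0,ω) = (1.2121627, 0.6171094, 0.4799221, 1.6060866)
q' = normalize(q + ½dt·q⊗(0,ω)) = (-0.6496, 0.6942, 0.2237, 0.2147)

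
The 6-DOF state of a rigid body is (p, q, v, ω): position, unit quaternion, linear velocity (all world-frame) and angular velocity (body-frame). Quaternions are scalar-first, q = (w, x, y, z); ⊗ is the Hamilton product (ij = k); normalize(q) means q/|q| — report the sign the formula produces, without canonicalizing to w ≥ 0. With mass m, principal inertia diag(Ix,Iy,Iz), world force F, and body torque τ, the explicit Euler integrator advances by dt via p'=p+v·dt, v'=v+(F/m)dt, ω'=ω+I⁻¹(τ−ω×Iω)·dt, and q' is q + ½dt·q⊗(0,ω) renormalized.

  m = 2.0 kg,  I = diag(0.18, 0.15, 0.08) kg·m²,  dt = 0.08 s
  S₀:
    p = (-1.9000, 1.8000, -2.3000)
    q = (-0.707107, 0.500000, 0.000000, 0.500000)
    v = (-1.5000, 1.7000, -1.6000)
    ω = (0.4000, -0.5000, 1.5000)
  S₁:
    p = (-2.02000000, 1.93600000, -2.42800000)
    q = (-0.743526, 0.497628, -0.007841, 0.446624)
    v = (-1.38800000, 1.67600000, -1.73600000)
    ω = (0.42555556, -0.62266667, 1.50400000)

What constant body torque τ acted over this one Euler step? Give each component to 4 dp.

τ = (0.1100, -0.1700, 0.0100)

Δω = ω₁−ω₀ = (0.02555556, -0.12266667, 0.00400000)
precession coupling = (0.0525, 0.0600, 0.0060)
applied torque τ = (0.1100, -0.1700, 0.0100)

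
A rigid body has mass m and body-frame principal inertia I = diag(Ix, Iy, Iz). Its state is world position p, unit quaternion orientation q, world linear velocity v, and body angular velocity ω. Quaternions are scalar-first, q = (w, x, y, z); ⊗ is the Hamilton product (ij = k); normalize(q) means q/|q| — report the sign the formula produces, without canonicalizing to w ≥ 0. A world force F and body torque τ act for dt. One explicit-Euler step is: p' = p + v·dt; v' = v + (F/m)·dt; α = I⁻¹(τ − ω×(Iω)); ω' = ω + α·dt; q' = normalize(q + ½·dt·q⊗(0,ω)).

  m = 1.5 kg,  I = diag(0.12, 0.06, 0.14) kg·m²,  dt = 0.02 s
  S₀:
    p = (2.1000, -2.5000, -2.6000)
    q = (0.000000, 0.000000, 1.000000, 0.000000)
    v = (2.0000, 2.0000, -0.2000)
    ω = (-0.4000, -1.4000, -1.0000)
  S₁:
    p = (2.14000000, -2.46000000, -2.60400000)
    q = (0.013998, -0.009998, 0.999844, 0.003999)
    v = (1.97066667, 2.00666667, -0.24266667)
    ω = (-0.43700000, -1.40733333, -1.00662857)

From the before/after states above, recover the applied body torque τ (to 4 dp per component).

τ = (-0.1100, -0.0300, -0.0800)

Δω = ω₁−ω₀ = (-0.03700000, -0.00733333, -0.00662857)
I·α + gyro = (-0.1100, -0.0300, -0.0800)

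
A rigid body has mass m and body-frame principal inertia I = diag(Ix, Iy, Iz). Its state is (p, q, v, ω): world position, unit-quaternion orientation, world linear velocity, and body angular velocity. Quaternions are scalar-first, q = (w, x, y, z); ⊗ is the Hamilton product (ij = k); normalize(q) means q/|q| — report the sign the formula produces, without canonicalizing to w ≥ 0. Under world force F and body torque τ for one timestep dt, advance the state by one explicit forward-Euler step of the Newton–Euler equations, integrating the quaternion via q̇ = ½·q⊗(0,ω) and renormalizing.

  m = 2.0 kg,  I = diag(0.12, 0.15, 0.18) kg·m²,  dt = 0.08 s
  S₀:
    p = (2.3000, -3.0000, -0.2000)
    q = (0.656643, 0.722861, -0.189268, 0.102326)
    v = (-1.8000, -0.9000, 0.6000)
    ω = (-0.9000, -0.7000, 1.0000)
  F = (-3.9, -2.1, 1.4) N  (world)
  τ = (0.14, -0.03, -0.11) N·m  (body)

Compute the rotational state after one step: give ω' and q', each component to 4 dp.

gyro term ω×Iω = (-0.0210, 0.0540, 0.0189)
(τ − ω×Iω)/I = (1.3417, -0.5600, -0.7161)
ω + α·dt = (-0.7927, -0.7448, 0.9427)
Hamilton product q⊗(0,ω) = (0.4157613, -0.7086185, -1.2746045, -0.0197009)
updated quaternion q' = (0.6720, 0.6932, -0.2398, 0.1014)

ω' = (-0.7927, -0.7448, 0.9427)
q' = (0.6720, 0.6932, -0.2398, 0.1014)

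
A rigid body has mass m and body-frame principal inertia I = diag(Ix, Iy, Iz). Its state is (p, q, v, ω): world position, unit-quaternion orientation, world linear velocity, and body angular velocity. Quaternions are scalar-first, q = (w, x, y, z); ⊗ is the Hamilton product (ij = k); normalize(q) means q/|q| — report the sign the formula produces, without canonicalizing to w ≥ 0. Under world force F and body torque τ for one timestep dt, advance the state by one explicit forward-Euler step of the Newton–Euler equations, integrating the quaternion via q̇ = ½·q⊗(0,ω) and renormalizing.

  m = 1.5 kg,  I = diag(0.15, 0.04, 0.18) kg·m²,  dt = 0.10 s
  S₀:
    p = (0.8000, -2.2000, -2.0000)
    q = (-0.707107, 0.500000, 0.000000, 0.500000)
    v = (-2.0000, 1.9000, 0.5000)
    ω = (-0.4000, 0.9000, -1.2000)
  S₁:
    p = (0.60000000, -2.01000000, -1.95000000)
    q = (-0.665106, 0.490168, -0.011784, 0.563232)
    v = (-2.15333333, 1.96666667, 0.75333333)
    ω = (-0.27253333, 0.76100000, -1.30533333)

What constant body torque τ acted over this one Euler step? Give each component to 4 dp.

rate change Δω = (0.12746667, -0.13900000, -0.10533333)
precession coupling = (-0.1512, -0.0144, 0.0396)
τ = I·(Δω/dt) + ω₀×(Iω₀) = (0.0400, -0.0700, -0.1500)

τ = (0.0400, -0.0700, -0.1500)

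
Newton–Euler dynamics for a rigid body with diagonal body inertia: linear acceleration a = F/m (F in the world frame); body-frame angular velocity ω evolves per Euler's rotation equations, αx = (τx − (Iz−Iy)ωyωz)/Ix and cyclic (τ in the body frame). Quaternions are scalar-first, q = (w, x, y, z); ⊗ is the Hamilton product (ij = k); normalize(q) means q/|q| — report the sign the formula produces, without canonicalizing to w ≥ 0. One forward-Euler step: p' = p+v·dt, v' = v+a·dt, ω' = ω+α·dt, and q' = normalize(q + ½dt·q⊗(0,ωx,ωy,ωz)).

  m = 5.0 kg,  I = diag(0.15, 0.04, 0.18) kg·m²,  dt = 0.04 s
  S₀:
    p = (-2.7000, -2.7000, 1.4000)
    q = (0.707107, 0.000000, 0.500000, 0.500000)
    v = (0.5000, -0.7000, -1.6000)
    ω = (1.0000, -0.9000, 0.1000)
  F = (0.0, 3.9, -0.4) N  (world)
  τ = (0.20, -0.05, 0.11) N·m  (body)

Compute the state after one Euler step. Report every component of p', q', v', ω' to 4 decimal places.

p + v·dt = (-2.6800, -2.7280, 1.3360)
v' = v + a·dt = (0.5000, -0.6688, -1.6032)
α = I⁻¹(τ − ω×Iω) = (1.4173, -1.1750, 0.0611)
new body rate ω' = (1.0567, -0.9470, 0.1024)
2q̇ = q⊗(0,ω) = (0.4000000, 1.2071070, -0.1363963, -0.4292893)
q' = normalize(q + ½dt·q⊗(0,ω)) = (0.7148, 0.0241, 0.4971, 0.4912)

p' = (-2.6800, -2.7280, 1.3360)
q' = (0.7148, 0.0241, 0.4971, 0.4912)
v' = (0.5000, -0.6688, -1.6032)
ω' = (1.0567, -0.9470, 0.1024)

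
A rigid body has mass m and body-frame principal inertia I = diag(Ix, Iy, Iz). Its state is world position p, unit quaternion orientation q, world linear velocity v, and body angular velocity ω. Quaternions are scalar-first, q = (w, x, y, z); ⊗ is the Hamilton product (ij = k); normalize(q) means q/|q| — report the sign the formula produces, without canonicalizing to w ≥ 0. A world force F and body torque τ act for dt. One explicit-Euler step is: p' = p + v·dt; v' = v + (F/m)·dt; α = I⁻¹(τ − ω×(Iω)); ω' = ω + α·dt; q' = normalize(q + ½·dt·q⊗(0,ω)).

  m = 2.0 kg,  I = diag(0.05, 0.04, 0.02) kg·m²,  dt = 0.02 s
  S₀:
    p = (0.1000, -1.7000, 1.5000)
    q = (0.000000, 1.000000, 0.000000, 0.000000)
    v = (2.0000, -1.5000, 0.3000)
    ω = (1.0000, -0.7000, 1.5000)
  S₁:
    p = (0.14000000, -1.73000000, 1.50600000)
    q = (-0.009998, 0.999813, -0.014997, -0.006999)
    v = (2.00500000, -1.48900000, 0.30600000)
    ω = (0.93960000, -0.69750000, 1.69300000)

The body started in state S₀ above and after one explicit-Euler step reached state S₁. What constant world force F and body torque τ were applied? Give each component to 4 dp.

F = (0.5000, 1.1000, 0.6000)
τ = (-0.1300, 0.0500, 0.2000)

rate change Δω = (-0.06040000, 0.00250000, 0.19300000)
precession coupling = (0.0210, 0.0450, 0.0070)
I·α + gyro = (-0.1300, 0.0500, 0.2000)
v₁ − v₀ = (0.00500000, 0.01100000, 0.00600000)
F = m·Δv/dt = (0.5000, 1.1000, 0.6000)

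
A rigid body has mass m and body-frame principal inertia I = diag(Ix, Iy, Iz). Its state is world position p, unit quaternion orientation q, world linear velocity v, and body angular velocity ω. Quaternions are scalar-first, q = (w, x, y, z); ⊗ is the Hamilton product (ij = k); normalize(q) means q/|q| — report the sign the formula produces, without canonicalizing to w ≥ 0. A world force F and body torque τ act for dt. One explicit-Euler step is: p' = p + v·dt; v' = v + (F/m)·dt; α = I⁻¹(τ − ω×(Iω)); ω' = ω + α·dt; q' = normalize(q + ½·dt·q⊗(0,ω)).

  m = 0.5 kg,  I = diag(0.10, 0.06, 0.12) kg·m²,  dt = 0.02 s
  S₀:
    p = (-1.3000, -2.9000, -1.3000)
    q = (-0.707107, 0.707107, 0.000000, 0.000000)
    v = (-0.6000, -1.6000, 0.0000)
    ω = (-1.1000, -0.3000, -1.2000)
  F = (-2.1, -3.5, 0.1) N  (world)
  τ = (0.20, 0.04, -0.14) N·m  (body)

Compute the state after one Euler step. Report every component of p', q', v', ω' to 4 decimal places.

p' = (-1.3120, -2.9320, -1.3000)
q' = (-0.6992, 0.7148, 0.0106, 0.0064)
v' = (-0.6840, -1.7400, 0.0040)
ω' = (-1.0643, -0.2779, -1.2211)

linear accel F/m = (-4.2000, -7.0000, 0.2000)
new position p' = (-1.3120, -2.9320, -1.3000)
new velocity v' = (-0.6840, -1.7400, 0.0040)
α = I⁻¹(τ − ω×Iω) = (1.7840, 1.1067, -1.0567)
ω' = ω + α·dt = (-1.0643, -0.2779, -1.2211)
2q̇ = q⊗(0,ω) = (0.7778177, 0.7778177, 1.0606605, 0.6363963)
updated quaternion q' = (-0.6992, 0.7148, 0.0106, 0.0064)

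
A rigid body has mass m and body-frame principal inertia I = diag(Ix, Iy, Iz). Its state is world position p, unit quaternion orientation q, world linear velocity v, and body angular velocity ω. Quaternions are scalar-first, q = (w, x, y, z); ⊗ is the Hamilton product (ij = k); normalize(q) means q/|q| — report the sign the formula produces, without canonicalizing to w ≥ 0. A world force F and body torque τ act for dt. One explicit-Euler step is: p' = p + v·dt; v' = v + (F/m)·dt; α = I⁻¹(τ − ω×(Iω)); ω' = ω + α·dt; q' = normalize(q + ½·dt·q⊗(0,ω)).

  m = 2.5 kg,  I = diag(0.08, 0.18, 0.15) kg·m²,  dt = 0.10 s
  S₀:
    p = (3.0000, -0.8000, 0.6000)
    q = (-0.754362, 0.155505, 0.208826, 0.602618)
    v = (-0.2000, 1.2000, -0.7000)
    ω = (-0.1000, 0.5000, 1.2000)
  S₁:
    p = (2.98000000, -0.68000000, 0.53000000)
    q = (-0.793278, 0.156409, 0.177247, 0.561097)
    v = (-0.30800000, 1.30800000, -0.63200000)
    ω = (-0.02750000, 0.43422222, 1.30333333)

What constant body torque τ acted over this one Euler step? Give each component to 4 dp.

ω₁ − ω₀ = (0.07250000, -0.06577778, 0.10333333)
ω₀×(Iω₀) = (-0.0180, 0.0084, -0.0050)
I·α + gyro = (0.0400, -0.1100, 0.1500)

τ = (0.0400, -0.1100, 0.1500)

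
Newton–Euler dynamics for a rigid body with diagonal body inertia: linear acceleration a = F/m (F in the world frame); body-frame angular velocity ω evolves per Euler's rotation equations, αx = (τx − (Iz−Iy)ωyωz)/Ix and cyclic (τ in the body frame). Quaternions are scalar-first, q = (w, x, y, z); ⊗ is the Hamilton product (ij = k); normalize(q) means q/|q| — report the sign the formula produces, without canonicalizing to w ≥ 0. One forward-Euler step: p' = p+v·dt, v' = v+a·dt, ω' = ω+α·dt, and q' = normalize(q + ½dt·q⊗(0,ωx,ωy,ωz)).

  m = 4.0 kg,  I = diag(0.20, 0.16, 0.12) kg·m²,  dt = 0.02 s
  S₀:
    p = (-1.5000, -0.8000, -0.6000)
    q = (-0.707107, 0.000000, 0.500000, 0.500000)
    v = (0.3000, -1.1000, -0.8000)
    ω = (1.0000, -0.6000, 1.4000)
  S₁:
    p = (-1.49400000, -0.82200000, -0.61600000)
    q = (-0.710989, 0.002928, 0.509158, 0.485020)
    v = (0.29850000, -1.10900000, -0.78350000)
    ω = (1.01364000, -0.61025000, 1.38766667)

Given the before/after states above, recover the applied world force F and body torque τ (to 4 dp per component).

F = (-0.3000, -1.8000, 3.3000)
τ = (0.1700, 0.0300, -0.0500)

Δω = ω₁−ω₀ = (0.01364000, -0.01025000, -0.01233333)
ω₀×(Iω₀) = (0.0336, 0.1120, 0.0240)
applied torque τ = (0.1700, 0.0300, -0.0500)
velocity change Δv = (-0.00150000, -0.00900000, 0.01650000)
applied force F = (-0.3000, -1.8000, 3.3000)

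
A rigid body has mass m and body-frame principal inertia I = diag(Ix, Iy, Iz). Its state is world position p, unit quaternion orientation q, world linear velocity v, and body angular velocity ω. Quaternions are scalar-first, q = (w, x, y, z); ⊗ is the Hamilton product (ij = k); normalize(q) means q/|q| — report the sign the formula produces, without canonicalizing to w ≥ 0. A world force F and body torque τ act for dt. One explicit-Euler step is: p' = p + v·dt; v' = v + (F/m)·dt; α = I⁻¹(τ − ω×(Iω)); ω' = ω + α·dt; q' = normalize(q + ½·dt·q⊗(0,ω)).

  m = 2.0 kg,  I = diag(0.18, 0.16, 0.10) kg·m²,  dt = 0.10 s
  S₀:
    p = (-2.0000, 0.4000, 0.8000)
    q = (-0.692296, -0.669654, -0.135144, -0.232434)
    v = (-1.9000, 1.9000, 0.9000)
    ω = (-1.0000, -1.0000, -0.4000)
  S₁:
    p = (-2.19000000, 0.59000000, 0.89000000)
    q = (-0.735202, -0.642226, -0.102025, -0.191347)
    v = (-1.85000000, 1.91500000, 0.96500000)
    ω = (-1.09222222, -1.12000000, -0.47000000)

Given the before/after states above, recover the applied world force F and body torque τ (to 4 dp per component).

Δω = ω₁−ω₀ = (-0.09222222, -0.12000000, -0.07000000)
precession coupling = (-0.0240, 0.0320, -0.0200)
applied torque τ = (-0.1900, -0.1600, -0.0900)
v₁ − v₀ = (0.05000000, 0.01500000, 0.06500000)
F = m·Δv/dt = (1.0000, 0.3000, 1.3000)

F = (1.0000, 0.3000, 1.3000)
τ = (-0.1900, -0.1600, -0.0900)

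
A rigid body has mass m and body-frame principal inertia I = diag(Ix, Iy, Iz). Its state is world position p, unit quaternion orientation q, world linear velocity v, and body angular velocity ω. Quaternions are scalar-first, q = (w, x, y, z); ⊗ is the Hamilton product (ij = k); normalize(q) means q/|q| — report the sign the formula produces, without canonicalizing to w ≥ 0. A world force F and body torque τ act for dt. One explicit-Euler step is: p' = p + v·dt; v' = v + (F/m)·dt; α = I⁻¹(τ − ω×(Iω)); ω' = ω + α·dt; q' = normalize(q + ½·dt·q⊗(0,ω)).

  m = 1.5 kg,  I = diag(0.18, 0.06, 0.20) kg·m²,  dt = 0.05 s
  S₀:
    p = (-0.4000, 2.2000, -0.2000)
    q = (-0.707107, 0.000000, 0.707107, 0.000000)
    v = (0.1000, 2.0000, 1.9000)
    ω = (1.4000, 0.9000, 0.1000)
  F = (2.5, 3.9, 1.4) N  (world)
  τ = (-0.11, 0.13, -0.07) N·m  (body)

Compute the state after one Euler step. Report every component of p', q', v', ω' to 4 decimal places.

p' = (-0.3950, 2.3000, -0.1050)
q' = (-0.7224, -0.0230, 0.6906, -0.0265)
v' = (0.1833, 2.1300, 1.9467)
ω' = (1.3659, 1.0107, 0.1203)

a = F/m = (1.6667, 2.6000, 0.9333)
new position p' = (-0.3950, 2.3000, -0.1050)
v + (F/m)dt = (0.1833, 2.1300, 1.9467)
precession coupling ω×(Iω) = (0.0126, -0.0028, -0.1512)
α = I⁻¹(τ − ω×Iω) = (-0.6811, 2.2133, 0.4060)
new body rate ω' = (1.3659, 1.0107, 0.1203)
2q̇ = q⊗(0,ω) = (-0.6363963, -0.9192391, -0.6363963, -1.0606605)
q' = normalize(q + ½dt·q⊗(0,ω)) = (-0.7224, -0.0230, 0.6906, -0.0265)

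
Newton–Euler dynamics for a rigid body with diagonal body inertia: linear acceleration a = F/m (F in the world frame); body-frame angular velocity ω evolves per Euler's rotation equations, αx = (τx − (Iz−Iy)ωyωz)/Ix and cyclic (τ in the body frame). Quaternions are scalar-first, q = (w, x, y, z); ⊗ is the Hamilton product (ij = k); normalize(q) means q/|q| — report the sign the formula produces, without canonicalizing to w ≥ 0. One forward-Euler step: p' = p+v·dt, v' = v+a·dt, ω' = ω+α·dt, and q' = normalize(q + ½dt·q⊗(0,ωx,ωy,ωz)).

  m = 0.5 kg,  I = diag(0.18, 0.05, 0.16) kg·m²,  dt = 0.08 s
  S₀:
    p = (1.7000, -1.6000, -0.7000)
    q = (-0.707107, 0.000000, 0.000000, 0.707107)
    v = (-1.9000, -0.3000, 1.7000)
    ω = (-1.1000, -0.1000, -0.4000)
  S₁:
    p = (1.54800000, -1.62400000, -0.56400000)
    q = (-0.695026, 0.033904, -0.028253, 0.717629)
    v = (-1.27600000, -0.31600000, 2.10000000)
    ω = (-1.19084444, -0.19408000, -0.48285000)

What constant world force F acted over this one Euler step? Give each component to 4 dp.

v₁ − v₀ = (0.62400000, -0.01600000, 0.40000000)
applied force F = (3.9000, -0.1000, 2.5000)

F = (3.9000, -0.1000, 2.5000)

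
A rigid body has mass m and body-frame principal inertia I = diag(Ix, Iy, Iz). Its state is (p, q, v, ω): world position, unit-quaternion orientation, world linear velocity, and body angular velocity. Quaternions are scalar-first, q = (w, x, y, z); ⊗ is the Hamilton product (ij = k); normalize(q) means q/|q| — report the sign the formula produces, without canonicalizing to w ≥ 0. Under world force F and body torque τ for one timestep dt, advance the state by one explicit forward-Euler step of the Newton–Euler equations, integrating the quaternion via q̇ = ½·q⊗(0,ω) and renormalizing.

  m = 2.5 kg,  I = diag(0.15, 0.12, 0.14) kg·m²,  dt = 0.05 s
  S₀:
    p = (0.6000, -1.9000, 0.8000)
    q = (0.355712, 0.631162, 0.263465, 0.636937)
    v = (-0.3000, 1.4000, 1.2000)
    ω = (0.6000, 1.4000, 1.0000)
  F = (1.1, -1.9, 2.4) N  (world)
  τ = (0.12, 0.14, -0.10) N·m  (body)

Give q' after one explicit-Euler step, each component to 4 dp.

q⊗(0,ω) = (-1.3844852, -0.4148196, 0.2489970, 1.0812598)
q' = normalize(q + ½dt·q⊗(0,ω)) = (0.3208, 0.6201, 0.2694, 0.6633)

q' = (0.3208, 0.6201, 0.2694, 0.6633)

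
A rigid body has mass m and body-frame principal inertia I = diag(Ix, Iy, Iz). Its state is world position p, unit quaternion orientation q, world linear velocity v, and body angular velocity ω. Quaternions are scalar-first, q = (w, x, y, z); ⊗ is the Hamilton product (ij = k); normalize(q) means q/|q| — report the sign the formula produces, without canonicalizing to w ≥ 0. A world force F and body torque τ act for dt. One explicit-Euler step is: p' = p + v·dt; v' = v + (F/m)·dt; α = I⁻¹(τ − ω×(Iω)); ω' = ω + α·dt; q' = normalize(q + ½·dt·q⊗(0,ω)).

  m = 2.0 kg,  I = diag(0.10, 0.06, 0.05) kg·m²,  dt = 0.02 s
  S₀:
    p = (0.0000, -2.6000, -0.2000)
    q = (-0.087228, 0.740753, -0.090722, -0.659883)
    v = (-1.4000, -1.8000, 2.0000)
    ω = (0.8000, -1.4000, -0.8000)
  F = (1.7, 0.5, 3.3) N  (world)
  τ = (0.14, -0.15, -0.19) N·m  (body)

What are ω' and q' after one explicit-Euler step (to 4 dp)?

ω×(Iω) gyroscopic = (-0.0112, -0.0320, 0.0448)
angular accel α = (1.5120, -1.9667, -4.6960)
ω + α·dt = (0.8302, -1.4393, -0.8939)
Hamilton product q⊗(0,ω) = (-1.2475196, -0.9210410, 0.1868152, -0.8946942)
updated quaternion q' = (-0.0997, 0.7314, -0.0888, -0.6687)

ω' = (0.8302, -1.4393, -0.8939)
q' = (-0.0997, 0.7314, -0.0888, -0.6687)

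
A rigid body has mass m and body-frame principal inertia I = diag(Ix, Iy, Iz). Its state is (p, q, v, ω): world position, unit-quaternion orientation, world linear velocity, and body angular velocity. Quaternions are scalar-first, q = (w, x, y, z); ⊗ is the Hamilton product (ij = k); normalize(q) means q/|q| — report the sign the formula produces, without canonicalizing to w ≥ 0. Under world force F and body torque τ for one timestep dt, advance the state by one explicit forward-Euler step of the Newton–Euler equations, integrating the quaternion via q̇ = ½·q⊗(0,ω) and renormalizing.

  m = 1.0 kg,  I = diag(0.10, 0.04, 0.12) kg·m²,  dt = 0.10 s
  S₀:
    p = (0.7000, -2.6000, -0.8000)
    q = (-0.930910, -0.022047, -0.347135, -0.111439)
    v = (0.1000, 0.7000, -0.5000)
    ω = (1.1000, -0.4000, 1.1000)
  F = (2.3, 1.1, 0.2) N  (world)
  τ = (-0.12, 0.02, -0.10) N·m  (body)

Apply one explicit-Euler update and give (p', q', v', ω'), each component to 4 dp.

p' = (0.7100, -2.5300, -0.8500)
q' = (-0.9275, -0.0943, -0.3324, -0.1426)
v' = (0.3300, 0.8100, -0.4800)
ω' = (1.0152, -0.2895, 0.9947)

p + v·dt = (0.7100, -2.5300, -0.8500)
v' = v + a·dt = (0.3300, 0.8100, -0.4800)
(τ − ω×Iω)/I = (-0.8480, 1.1050, -1.0533)
new body rate ω' = (1.0152, -0.2895, 0.9947)
2q̇ = q⊗(0,ω) = (0.0079806, -1.4504251, 0.2740328, -0.6333337)
q + ½dt·q⊗(0,ω), renormalized = (-0.9275, -0.0943, -0.3324, -0.1426)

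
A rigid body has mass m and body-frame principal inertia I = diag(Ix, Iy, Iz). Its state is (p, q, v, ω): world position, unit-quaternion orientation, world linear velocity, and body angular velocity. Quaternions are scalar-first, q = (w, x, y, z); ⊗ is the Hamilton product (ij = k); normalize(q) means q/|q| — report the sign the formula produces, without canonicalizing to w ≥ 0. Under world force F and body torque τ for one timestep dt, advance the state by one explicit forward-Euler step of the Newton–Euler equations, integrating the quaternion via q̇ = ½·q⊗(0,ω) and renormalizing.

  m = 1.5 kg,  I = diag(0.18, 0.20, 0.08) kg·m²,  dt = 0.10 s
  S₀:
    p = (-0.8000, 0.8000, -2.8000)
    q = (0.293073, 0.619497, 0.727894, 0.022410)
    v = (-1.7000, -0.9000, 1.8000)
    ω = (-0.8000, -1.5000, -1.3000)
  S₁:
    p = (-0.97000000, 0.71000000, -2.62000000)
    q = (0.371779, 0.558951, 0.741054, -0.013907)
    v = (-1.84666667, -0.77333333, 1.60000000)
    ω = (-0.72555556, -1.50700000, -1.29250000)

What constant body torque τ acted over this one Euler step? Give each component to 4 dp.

τ = (-0.1000, 0.0900, 0.0300)

ω₁ − ω₀ = (0.07444444, -0.00700000, 0.00750000)
ω₀×(Iω₀) = (-0.2340, 0.1040, 0.0240)
τ = I·(Δω/dt) + ω₀×(Iω₀) = (-0.1000, 0.0900, 0.0300)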